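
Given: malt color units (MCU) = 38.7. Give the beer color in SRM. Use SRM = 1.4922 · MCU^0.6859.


SRM = 1.4922 · 38.7^0.6859

18.3163 SRM


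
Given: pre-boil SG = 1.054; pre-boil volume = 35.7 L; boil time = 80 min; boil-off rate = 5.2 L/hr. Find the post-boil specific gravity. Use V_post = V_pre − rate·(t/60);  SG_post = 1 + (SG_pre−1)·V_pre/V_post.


V_post = 35.7 − 5.2·(80/60) = 28.7667
SG_post = 1 + (1.054 − 1)·35.7/28.7667

1.0670


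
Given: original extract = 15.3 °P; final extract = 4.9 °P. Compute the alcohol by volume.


SG = 259/(259 − P);  ABV = (OG − FG)·131.25
OG = 259/(259 − 15.3) = 1.0628
FG = 259/(259 − 4.9) = 1.0193
ABV = (1.0628 − 1.0193)·131.25

5.7092 % ABV


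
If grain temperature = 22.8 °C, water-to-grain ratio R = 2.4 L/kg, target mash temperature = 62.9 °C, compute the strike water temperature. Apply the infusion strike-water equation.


T_strike = (0.41/R)·(T_mash − T_grain) + T_mash
T_strike = (0.41/2.4)·(62.9 − 22.8) + 62.9

69.7504 °C


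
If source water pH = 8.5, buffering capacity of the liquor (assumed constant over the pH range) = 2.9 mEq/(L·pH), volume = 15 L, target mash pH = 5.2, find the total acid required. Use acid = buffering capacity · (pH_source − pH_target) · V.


acid = 2.9 · (8.5 − 5.2) · 15

143.5500 mEq


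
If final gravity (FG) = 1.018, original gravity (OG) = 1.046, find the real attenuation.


AA = (OG−FG)/(OG−1)·100;  RA = AA·0.8192
AA = (1.046 − 1.018)/(1.046 − 1)·100 = 60.8696
RA = 60.8696·0.8192

49.8643 %


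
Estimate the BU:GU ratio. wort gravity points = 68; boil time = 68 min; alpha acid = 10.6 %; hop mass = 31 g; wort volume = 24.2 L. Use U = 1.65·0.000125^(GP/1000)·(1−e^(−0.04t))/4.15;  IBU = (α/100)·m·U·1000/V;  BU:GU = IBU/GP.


U = 1.65·0.000125^(68/1000)·(1−e^(−0.04·68))/4.15 = 0.2016
IBU = (10.6/100)·31·0.2016·1000/24.2 = 27.3705
BU:GU = 27.3705/68

0.4025


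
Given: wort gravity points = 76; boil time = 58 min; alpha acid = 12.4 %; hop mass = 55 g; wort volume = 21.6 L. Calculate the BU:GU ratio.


U = 1.65·0.000125^(GP/1000)·(1−e^(−0.04t))/4.15;  IBU = (α/100)·m·U·1000/V;  BU:GU = IBU/GP
U = 1.65·0.000125^(76/1000)·(1−e^(−0.04·58))/4.15 = 0.1811
IBU = (12.4/100)·55·0.1811·1000/21.6 = 57.1750
BU:GU = 57.1750/76

0.7523


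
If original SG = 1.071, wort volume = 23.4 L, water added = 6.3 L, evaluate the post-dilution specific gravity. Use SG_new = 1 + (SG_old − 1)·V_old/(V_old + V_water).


pts = (1.071 − 1)·1000·23.4/(23.4 + 6.3) = 55.9394
SG_new = 1 + 55.9394/1000

1.0559


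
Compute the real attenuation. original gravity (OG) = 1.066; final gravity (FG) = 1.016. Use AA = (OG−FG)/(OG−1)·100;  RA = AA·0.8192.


AA = (1.066 − 1.016)/(1.066 − 1)·100 = 75.7576
RA = 75.7576·0.8192

62.0606 %


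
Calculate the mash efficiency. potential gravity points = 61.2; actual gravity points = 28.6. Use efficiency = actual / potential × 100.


efficiency = 28.6 / 61.2 × 100

46.7320 %


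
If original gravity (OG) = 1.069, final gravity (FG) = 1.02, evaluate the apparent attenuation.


AA = (OG − FG)/(OG − 1) · 100
AA = (1.069 − 1.02)/(1.069 − 1) · 100

71.0145 %


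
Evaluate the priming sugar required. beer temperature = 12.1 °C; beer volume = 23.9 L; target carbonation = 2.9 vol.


residual = 14.695·(0.01821 + 0.09011·e^(−0.04·T));  sugar = (target − residual)·4.0·V
residual = 14.695·(0.01821 + 0.09011·e^(−0.04·12.1)) = 1.0837
sugar = (2.9 − 1.0837)·4.0·23.9

173.6385 g


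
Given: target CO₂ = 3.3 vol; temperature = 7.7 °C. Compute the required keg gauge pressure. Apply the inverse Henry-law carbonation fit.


psi = vols/(0.01821 + 0.09011·e^(−0.04·T)) − 14.695
psi = 3.3/(0.01821 + 0.09011·e^(−0.04·7.7)) − 14.695

24.3891 psi


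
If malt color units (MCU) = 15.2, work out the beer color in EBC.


SRM = 1.4922·MCU^0.6859;  EBC = SRM·1.97
SRM = 1.4922·15.2^0.6859 = 9.6484
EBC = 9.6484·1.97

19.0073 EBC


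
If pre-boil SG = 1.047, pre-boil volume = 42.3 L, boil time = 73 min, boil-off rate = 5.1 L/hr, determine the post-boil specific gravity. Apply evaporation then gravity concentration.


V_post = V_pre − rate·(t/60);  SG_post = 1 + (SG_pre−1)·V_pre/V_post
V_post = 42.3 − 5.1·(73/60) = 36.0950
SG_post = 1 + (1.047 − 1)·42.3/36.0950

1.0551


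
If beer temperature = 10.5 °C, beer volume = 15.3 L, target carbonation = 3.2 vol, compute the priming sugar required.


residual = 14.695·(0.01821 + 0.09011·e^(−0.04·T));  sugar = (target − residual)·4.0·V
residual = 14.695·(0.01821 + 0.09011·e^(−0.04·10.5)) = 1.1376
sugar = (3.2 − 1.1376)·4.0·15.3

126.2167 g


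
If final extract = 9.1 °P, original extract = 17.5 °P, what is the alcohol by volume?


SG = 259/(259 − P);  ABV = (OG − FG)·131.25
OG = 259/(259 − 17.5) = 1.0725
FG = 259/(259 − 9.1) = 1.0364
ABV = (1.0725 − 1.0364)·131.25

4.7315 % ABV


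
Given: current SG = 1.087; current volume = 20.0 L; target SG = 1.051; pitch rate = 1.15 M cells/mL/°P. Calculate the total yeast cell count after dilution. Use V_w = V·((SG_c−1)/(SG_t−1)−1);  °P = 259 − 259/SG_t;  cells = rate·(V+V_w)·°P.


V_w = 20.0·((1.087−1)/(1.051−1)−1) = 14.1176
V_final = 20.0 + 14.1176 = 34.1176
°P = 259 − 259/1.051 = 12.5680
cells = 1.15·34.1176·12.5680

493.1104 billion cells


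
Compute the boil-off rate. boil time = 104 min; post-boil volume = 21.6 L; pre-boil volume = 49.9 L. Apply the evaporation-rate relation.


rate = (V_pre − V_post) / (t_min/60)
rate = (49.9 − 21.6) / (104/60)

16.3269 L/hr


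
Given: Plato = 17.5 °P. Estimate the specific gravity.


SG = 259/(259 − P)
SG = 259/(259 − 17.5)

1.0725


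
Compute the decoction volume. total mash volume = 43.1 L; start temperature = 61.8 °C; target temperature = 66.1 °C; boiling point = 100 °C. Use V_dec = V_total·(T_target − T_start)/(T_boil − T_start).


V_dec = 43.1·(66.1 − 61.8)/(100 − 61.8)

4.8516 L


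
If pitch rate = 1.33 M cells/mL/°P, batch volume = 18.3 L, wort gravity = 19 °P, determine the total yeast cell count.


cells (billions) = rate · V_L · °P
cells = 1.33 · 18.3 · 19

462.4410 billion cells


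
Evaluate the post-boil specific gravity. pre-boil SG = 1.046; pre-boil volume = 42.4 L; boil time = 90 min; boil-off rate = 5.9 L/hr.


V_post = V_pre − rate·(t/60);  SG_post = 1 + (SG_pre−1)·V_pre/V_post
V_post = 42.4 − 5.9·(90/60) = 33.5500
SG_post = 1 + (1.046 − 1)·42.4/33.5500

1.0581


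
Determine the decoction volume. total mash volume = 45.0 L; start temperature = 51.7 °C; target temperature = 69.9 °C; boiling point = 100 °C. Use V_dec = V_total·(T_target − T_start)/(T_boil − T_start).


V_dec = 45.0·(69.9 − 51.7)/(100 − 51.7)

16.9565 L


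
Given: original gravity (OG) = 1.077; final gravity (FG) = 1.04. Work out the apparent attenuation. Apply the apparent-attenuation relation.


AA = (OG − FG)/(OG − 1) · 100
AA = (1.077 − 1.04)/(1.077 − 1) · 100

48.0519 %


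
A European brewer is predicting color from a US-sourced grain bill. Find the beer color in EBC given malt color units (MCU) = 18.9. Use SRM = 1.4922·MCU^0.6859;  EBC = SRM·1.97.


SRM = 1.4922·18.9^0.6859 = 11.2035
EBC = 11.2035·1.97

22.0708 EBC


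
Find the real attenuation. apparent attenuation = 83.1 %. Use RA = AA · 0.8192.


RA = 83.1 · 0.8192

68.0755 %


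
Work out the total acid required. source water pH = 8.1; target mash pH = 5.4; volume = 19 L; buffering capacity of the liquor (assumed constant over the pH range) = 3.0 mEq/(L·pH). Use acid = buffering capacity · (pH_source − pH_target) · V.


acid = 3.0 · (8.1 − 5.4) · 19

153.9000 mEq


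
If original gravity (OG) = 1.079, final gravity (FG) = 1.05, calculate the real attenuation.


AA = (OG−FG)/(OG−1)·100;  RA = AA·0.8192
AA = (1.079 − 1.05)/(1.079 − 1)·100 = 36.7089
RA = 36.7089·0.8192

30.0719 %


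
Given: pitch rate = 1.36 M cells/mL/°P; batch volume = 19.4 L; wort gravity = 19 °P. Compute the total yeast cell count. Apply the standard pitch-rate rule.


cells (billions) = rate · V_L · °P
cells = 1.36 · 19.4 · 19

501.2960 billion cells


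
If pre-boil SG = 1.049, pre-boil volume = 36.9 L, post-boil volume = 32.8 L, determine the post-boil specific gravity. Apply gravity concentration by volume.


SG_post = 1 + (SG_pre − 1)·V_pre/V_post
pts_pre = (1.049 − 1)·1000 = 49.0000
pts_post = 49.0000·36.9/32.8 = 55.1250
SG_post = 1 + 55.1250/1000

1.0551


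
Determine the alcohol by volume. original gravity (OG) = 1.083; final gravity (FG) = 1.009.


ABV = (OG − FG) · 131.25
ABV = (1.083 − 1.009) · 131.25

9.7125 % ABV


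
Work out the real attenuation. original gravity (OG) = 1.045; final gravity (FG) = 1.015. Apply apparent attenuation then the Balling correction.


AA = (OG−FG)/(OG−1)·100;  RA = AA·0.8192
AA = (1.045 − 1.015)/(1.045 − 1)·100 = 66.6667
RA = 66.6667·0.8192

54.6133 %


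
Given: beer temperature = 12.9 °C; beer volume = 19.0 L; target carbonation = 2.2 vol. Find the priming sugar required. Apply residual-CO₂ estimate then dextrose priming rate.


residual = 14.695·(0.01821 + 0.09011·e^(−0.04·T));  sugar = (target − residual)·4.0·V
residual = 14.695·(0.01821 + 0.09011·e^(−0.04·12.9)) = 1.0580
sugar = (2.2 − 1.0580)·4.0·19.0

86.7923 g


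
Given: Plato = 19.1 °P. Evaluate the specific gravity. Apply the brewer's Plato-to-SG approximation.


SG = 259/(259 − P)
SG = 259/(259 − 19.1)

1.0796


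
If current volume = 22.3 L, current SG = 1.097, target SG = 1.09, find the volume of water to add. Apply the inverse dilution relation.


V_water = V·((SG_curr − 1)/(SG_target − 1) − 1)
V_water = 22.3·((1.097 − 1)/(1.09 − 1) − 1)

1.7344 L


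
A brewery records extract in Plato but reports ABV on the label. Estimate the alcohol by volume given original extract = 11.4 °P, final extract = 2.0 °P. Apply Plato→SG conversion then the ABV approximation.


SG = 259/(259 − P);  ABV = (OG − FG)·131.25
OG = 259/(259 − 11.4) = 1.0460
FG = 259/(259 − 2.0) = 1.0078
ABV = (1.0460 − 1.0078)·131.25

5.0216 % ABV


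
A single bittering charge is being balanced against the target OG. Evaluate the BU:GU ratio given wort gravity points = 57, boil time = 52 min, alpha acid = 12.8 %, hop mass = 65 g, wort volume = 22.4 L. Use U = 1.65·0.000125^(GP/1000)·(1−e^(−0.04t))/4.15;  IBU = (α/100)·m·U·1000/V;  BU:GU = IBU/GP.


U = 1.65·0.000125^(57/1000)·(1−e^(−0.04·52))/4.15 = 0.2085
IBU = (12.8/100)·65·0.2085·1000/22.4 = 77.4244
BU:GU = 77.4244/57

1.3583


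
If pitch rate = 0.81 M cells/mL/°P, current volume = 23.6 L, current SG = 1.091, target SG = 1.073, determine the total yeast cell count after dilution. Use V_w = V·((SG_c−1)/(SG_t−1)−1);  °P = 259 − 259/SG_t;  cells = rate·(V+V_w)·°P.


V_w = 23.6·((1.091−1)/(1.073−1)−1) = 5.8192
V_final = 23.6 + 5.8192 = 29.4192
°P = 259 − 259/1.073 = 17.6207
cells = 0.81·29.4192·17.6207

419.8928 billion cells


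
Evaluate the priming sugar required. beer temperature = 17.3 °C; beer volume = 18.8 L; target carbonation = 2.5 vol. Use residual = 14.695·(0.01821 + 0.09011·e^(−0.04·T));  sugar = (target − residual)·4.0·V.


residual = 14.695·(0.01821 + 0.09011·e^(−0.04·17.3)) = 0.9304
sugar = (2.5 − 0.9304)·4.0·18.8

118.0310 g


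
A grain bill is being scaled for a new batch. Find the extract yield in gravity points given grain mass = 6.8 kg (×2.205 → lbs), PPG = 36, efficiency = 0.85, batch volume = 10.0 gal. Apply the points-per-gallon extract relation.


points = lbs × PPG × eff / vol
lbs = 6.8 × 2.205 = 14.9940
points = 14.9940 × 36 × 0.85 / 10.0

45.8816 points


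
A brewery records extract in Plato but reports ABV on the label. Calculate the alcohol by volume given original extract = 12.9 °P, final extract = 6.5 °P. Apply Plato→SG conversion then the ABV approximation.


SG = 259/(259 − P);  ABV = (OG − FG)·131.25
OG = 259/(259 − 12.9) = 1.0524
FG = 259/(259 − 6.5) = 1.0257
ABV = (1.0524 − 1.0257)·131.25

3.5011 % ABV


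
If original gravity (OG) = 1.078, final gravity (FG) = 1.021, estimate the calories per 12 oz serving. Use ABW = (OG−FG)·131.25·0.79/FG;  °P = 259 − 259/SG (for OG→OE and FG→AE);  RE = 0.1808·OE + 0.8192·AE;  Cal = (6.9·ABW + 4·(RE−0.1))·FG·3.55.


ABW = (1.078 − 1.021)·131.25·0.79/1.021 = 5.7886
OE = 259 − 259/1.078 = 18.7403 °P
AE = 259 − 259/1.021 = 5.3271 °P
RE = 0.1808·18.7403 + 0.8192·5.3271 = 7.7522 °P
Cal = (6.9·5.7886 + 4·(7.7522−0.1))·1.021·3.55

255.7135 kcal


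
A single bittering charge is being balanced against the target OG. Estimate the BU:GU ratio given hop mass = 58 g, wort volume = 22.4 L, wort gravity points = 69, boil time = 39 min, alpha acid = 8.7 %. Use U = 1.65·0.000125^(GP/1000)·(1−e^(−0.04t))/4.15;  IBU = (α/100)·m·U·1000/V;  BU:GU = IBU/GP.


U = 1.65·0.000125^(69/1000)·(1−e^(−0.04·39))/4.15 = 0.1689
IBU = (8.7/100)·58·0.1689·1000/22.4 = 38.0517
BU:GU = 38.0517/69

0.5515


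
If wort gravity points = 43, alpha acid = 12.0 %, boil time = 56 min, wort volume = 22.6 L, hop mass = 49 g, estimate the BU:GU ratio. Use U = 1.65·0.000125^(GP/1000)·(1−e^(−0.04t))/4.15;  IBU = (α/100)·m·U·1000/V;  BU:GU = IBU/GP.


U = 1.65·0.000125^(43/1000)·(1−e^(−0.04·56))/4.15 = 0.2414
IBU = (12.0/100)·49·0.2414·1000/22.6 = 62.8039
BU:GU = 62.8039/43

1.4606


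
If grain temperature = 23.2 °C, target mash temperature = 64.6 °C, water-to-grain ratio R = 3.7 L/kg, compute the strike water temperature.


T_strike = (0.41/R)·(T_mash − T_grain) + T_mash
T_strike = (0.41/3.7)·(64.6 − 23.2) + 64.6

69.1876 °C


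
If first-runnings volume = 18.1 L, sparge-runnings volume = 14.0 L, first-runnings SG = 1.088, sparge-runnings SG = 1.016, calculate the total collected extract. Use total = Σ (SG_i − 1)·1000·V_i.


first = (1.088 − 1)·1000·18.1 = 1592.8000
sparge = (1.016 − 1)·1000·14.0 = 224.0000
total = 1592.8000 + 224.0000

1816.8000 gravity·L


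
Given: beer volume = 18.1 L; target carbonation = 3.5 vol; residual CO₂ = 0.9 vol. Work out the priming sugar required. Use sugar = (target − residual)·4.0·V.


sugar = (3.5 − 0.9)·4.0·18.1

188.2400 g


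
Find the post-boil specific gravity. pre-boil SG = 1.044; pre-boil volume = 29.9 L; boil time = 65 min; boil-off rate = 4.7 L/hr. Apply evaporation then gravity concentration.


V_post = V_pre − rate·(t/60);  SG_post = 1 + (SG_pre−1)·V_pre/V_post
V_post = 29.9 − 4.7·(65/60) = 24.8083
SG_post = 1 + (1.044 − 1)·29.9/24.8083

1.0530


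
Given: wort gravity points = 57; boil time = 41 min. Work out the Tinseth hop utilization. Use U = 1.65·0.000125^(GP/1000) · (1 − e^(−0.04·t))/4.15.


bigness = 1.65·0.000125^(57/1000) = 0.9886
boil_factor = (1 − e^(−0.04·41))/4.15 = 0.1942
U = 0.9886 · 0.1942

0.1920


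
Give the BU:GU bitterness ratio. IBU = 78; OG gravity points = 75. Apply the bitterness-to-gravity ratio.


BU:GU = IBU / OG_points
BU:GU = 78 / 75

1.0400


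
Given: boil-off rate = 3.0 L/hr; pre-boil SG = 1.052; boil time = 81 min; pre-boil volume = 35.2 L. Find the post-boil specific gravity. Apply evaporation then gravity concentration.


V_post = V_pre − rate·(t/60);  SG_post = 1 + (SG_pre−1)·V_pre/V_post
V_post = 35.2 − 3.0·(81/60) = 31.1500
SG_post = 1 + (1.052 − 1)·35.2/31.1500

1.0588


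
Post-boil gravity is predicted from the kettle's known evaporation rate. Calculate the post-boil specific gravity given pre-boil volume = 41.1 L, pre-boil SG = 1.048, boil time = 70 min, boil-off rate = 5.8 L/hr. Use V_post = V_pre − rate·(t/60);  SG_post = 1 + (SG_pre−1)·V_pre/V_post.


V_post = 41.1 − 5.8·(70/60) = 34.3333
SG_post = 1 + (1.048 − 1)·41.1/34.3333

1.0575


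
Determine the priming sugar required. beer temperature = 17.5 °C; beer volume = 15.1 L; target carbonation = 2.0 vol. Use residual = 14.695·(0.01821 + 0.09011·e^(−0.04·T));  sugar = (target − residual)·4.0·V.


residual = 14.695·(0.01821 + 0.09011·e^(−0.04·17.5)) = 0.9252
sugar = (2.0 − 0.9252)·4.0·15.1

64.9205 g


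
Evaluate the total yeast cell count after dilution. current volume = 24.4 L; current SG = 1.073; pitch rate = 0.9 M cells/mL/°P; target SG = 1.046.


V_w = V·((SG_c−1)/(SG_t−1)−1);  °P = 259 − 259/SG_t;  cells = rate·(V+V_w)·°P
V_w = 24.4·((1.073−1)/(1.046−1)−1) = 14.3217
V_final = 24.4 + 14.3217 = 38.7217
°P = 259 − 259/1.046 = 11.3901
cells = 0.9·38.7217·11.3901

396.9385 billion cells


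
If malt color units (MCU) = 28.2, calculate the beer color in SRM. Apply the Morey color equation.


SRM = 1.4922 · MCU^0.6859
SRM = 1.4922 · 28.2^0.6859

14.7419 SRM


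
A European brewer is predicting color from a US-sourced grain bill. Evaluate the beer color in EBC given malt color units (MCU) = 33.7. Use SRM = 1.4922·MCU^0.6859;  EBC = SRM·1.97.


SRM = 1.4922·33.7^0.6859 = 16.6582
EBC = 16.6582·1.97

32.8167 EBC


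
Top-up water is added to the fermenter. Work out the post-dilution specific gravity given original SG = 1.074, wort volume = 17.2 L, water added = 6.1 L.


SG_new = 1 + (SG_old − 1)·V_old/(V_old + V_water)
pts = (1.074 − 1)·1000·17.2/(17.2 + 6.1) = 54.6266
SG_new = 1 + 54.6266/1000

1.0546


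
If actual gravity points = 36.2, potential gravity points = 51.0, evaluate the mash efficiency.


efficiency = actual / potential × 100
efficiency = 36.2 / 51.0 × 100

70.9804 %


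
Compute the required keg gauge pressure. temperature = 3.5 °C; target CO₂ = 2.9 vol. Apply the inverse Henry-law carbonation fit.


psi = vols/(0.01821 + 0.09011·e^(−0.04·T)) − 14.695
psi = 2.9/(0.01821 + 0.09011·e^(−0.04·3.5)) − 14.695

15.3419 psi


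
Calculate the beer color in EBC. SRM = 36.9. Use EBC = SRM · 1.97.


EBC = 36.9 · 1.97

72.6930 EBC


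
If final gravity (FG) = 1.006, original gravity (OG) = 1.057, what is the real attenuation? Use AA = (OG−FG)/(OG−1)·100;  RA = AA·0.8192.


AA = (1.057 − 1.006)/(1.057 − 1)·100 = 89.4737
RA = 89.4737·0.8192

73.2968 %


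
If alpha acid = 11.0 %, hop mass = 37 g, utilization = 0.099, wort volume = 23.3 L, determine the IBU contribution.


IBU = (α/100)·mass·U·1000 / V
IBU = (11.0/100)·37·0.099·1000 / 23.3

17.2931 IBU


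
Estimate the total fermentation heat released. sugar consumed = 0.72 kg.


Q = m_sugar · 590 kJ/kg
Q = 0.72 · 590

424.8000 kJ


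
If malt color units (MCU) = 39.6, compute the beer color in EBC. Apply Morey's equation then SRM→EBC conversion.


SRM = 1.4922·MCU^0.6859;  EBC = SRM·1.97
SRM = 1.4922·39.6^0.6859 = 18.6074
EBC = 18.6074·1.97

36.6566 EBC


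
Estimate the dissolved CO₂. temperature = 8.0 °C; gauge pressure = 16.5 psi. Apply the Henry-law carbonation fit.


vols = (P + 14.695)·(0.01821 + 0.09011·e^(−0.04·T))
vols = (16.5 + 14.695)·(0.01821 + 0.09011·e^(−0.04·8.0))

2.6093 volumes


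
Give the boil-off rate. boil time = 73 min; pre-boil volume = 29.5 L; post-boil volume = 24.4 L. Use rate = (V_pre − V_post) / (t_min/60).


rate = (29.5 − 24.4) / (73/60)

4.1918 L/hr


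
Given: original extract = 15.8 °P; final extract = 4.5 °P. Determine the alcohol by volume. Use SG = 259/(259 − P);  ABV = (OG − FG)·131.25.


OG = 259/(259 − 15.8) = 1.0650
FG = 259/(259 − 4.5) = 1.0177
ABV = (1.0650 − 1.0177)·131.25

6.2062 % ABV


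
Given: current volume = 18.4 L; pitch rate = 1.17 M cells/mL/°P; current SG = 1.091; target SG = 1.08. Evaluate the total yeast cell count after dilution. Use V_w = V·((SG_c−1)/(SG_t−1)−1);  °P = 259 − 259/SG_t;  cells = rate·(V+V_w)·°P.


V_w = 18.4·((1.091−1)/(1.08−1)−1) = 2.5300
V_final = 18.4 + 2.5300 = 20.9300
°P = 259 − 259/1.08 = 19.1852
cells = 1.17·20.9300·19.1852

469.8087 billion cells


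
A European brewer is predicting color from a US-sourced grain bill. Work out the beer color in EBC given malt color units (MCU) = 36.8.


SRM = 1.4922·MCU^0.6859;  EBC = SRM·1.97
SRM = 1.4922·36.8^0.6859 = 17.6947
EBC = 17.6947·1.97

34.8585 EBC


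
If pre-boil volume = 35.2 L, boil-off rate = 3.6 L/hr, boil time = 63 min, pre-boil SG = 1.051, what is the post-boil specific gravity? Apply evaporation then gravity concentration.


V_post = V_pre − rate·(t/60);  SG_post = 1 + (SG_pre−1)·V_pre/V_post
V_post = 35.2 − 3.6·(63/60) = 31.4200
SG_post = 1 + (1.051 − 1)·35.2/31.4200

1.0571


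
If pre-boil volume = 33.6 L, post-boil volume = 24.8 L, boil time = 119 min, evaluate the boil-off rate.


rate = (V_pre − V_post) / (t_min/60)
rate = (33.6 − 24.8) / (119/60)

4.4370 L/hr


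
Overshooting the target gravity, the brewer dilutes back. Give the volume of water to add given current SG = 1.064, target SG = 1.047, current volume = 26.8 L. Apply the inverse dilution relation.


V_water = V·((SG_curr − 1)/(SG_target − 1) − 1)
V_water = 26.8·((1.064 − 1)/(1.047 − 1) − 1)

9.6936 L


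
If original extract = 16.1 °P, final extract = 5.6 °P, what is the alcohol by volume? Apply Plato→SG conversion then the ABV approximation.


SG = 259/(259 − P);  ABV = (OG − FG)·131.25
OG = 259/(259 − 16.1) = 1.0663
FG = 259/(259 − 5.6) = 1.0221
ABV = (1.0663 − 1.0221)·131.25

5.7990 % ABV


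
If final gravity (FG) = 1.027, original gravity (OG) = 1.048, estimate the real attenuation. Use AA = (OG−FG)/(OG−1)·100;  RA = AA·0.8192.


AA = (1.048 − 1.027)/(1.048 − 1)·100 = 43.7500
RA = 43.7500·0.8192

35.8400 %


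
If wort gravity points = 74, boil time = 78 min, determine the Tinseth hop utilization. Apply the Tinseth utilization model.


U = 1.65·0.000125^(GP/1000) · (1 − e^(−0.04·t))/4.15
bigness = 1.65·0.000125^(74/1000) = 0.8485
boil_factor = (1 − e^(−0.04·78))/4.15 = 0.2303
U = 0.8485 · 0.2303

0.1954


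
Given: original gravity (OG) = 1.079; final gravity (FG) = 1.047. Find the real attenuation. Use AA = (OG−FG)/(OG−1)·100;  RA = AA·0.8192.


AA = (1.079 − 1.047)/(1.079 − 1)·100 = 40.5063
RA = 40.5063·0.8192

33.1828 %


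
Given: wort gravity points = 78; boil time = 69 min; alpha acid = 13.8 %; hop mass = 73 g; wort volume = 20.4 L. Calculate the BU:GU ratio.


U = 1.65·0.000125^(GP/1000)·(1−e^(−0.04t))/4.15;  IBU = (α/100)·m·U·1000/V;  BU:GU = IBU/GP
U = 1.65·0.000125^(78/1000)·(1−e^(−0.04·69))/4.15 = 0.1848
IBU = (13.8/100)·73·0.1848·1000/20.4 = 91.2370
BU:GU = 91.2370/78

1.1697


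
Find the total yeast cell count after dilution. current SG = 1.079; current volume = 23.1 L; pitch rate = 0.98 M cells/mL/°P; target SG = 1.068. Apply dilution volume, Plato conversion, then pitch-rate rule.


V_w = V·((SG_c−1)/(SG_t−1)−1);  °P = 259 − 259/SG_t;  cells = rate·(V+V_w)·°P
V_w = 23.1·((1.079−1)/(1.068−1)−1) = 3.7368
V_final = 23.1 + 3.7368 = 26.8368
°P = 259 − 259/1.068 = 16.4906
cells = 0.98·26.8368·16.4906

433.7042 billion cells


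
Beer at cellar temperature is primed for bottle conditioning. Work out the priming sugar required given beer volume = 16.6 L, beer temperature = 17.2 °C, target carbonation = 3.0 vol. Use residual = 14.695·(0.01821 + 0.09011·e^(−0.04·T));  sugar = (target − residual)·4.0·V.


residual = 14.695·(0.01821 + 0.09011·e^(−0.04·17.2)) = 0.9331
sugar = (3.0 − 0.9331)·4.0·16.6

137.2424 g


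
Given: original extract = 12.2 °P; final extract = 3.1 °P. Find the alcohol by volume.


SG = 259/(259 − P);  ABV = (OG − FG)·131.25
OG = 259/(259 − 12.2) = 1.0494
FG = 259/(259 − 3.1) = 1.0121
ABV = (1.0494 − 1.0121)·131.25

4.8981 % ABV


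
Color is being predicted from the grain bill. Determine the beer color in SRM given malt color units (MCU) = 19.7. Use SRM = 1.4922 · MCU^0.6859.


SRM = 1.4922 · 19.7^0.6859

11.5266 SRM


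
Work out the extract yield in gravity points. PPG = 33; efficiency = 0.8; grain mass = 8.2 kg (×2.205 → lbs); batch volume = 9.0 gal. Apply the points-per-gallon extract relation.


points = lbs × PPG × eff / vol
lbs = 8.2 × 2.205 = 18.0810
points = 18.0810 × 33 × 0.8 / 9.0

53.0376 points


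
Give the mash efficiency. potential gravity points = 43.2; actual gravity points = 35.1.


efficiency = actual / potential × 100
efficiency = 35.1 / 43.2 × 100

81.2500 %


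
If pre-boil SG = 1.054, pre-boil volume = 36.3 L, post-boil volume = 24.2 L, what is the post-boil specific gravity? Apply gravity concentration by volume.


SG_post = 1 + (SG_pre − 1)·V_pre/V_post
pts_pre = (1.054 − 1)·1000 = 54.0000
pts_post = 54.0000·36.3/24.2 = 81.0000
SG_post = 1 + 81.0000/1000

1.0810


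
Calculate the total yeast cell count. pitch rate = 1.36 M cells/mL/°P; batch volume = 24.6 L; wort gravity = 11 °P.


cells (billions) = rate · V_L · °P
cells = 1.36 · 24.6 · 11

368.0160 billion cells


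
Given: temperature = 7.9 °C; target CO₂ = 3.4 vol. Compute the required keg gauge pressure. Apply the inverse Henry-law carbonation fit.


psi = vols/(0.01821 + 0.09011·e^(−0.04·T)) − 14.695
psi = 3.4/(0.01821 + 0.09011·e^(−0.04·7.9)) − 14.695

25.8268 psi


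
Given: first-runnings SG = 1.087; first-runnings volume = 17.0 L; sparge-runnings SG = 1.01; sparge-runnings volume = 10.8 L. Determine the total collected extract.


total = Σ (SG_i − 1)·1000·V_i
first = (1.087 − 1)·1000·17.0 = 1479.0000
sparge = (1.01 − 1)·1000·10.8 = 108.0000
total = 1479.0000 + 108.0000

1587.0000 gravity·L


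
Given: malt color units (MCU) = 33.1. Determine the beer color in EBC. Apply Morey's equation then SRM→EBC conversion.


SRM = 1.4922·MCU^0.6859;  EBC = SRM·1.97
SRM = 1.4922·33.1^0.6859 = 16.4542
EBC = 16.4542·1.97

32.4148 EBC


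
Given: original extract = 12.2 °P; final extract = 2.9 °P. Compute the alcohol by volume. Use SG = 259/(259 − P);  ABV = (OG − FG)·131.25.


OG = 259/(259 − 12.2) = 1.0494
FG = 259/(259 − 2.9) = 1.0113
ABV = (1.0494 − 1.0113)·131.25

5.0018 % ABV


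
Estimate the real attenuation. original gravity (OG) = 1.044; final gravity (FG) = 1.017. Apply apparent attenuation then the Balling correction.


AA = (OG−FG)/(OG−1)·100;  RA = AA·0.8192
AA = (1.044 − 1.017)/(1.044 − 1)·100 = 61.3636
RA = 61.3636·0.8192

50.2691 %


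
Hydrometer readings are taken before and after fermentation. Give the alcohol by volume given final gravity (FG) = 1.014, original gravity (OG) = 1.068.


ABV = (OG − FG) · 131.25
ABV = (1.068 − 1.014) · 131.25

7.0875 % ABV


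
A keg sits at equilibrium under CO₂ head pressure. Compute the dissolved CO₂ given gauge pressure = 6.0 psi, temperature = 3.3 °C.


vols = (P + 14.695)·(0.01821 + 0.09011·e^(−0.04·T))
vols = (6.0 + 14.695)·(0.01821 + 0.09011·e^(−0.04·3.3))

2.0111 volumes


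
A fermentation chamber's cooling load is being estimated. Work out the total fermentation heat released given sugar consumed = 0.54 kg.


Q = m_sugar · 590 kJ/kg
Q = 0.54 · 590

318.6000 kJ


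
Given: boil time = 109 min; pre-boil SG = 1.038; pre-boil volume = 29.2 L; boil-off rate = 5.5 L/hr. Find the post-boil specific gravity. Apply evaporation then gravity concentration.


V_post = V_pre − rate·(t/60);  SG_post = 1 + (SG_pre−1)·V_pre/V_post
V_post = 29.2 − 5.5·(109/60) = 19.2083
SG_post = 1 + (1.038 − 1)·29.2/19.2083

1.0578


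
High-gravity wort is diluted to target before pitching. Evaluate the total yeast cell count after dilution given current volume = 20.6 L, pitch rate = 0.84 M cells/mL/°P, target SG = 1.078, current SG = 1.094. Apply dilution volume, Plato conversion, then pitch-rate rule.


V_w = V·((SG_c−1)/(SG_t−1)−1);  °P = 259 − 259/SG_t;  cells = rate·(V+V_w)·°P
V_w = 20.6·((1.094−1)/(1.078−1)−1) = 4.2256
V_final = 20.6 + 4.2256 = 24.8256
°P = 259 − 259/1.078 = 18.7403
cells = 0.84·24.8256·18.7403

390.8007 billion cells


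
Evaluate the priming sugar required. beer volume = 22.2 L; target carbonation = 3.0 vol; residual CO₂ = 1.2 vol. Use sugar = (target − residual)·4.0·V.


sugar = (3.0 − 1.2)·4.0·22.2

159.8400 g


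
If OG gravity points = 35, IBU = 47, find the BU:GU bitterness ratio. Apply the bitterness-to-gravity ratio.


BU:GU = IBU / OG_points
BU:GU = 47 / 35

1.3429


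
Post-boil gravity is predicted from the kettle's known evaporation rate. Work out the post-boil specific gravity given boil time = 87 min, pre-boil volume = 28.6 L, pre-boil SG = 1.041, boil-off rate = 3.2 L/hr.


V_post = V_pre − rate·(t/60);  SG_post = 1 + (SG_pre−1)·V_pre/V_post
V_post = 28.6 − 3.2·(87/60) = 23.9600
SG_post = 1 + (1.041 − 1)·28.6/23.9600

1.0489


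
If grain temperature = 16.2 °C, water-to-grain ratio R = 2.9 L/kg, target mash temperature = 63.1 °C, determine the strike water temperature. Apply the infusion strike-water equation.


T_strike = (0.41/R)·(T_mash − T_grain) + T_mash
T_strike = (0.41/2.9)·(63.1 − 16.2) + 63.1

69.7307 °C


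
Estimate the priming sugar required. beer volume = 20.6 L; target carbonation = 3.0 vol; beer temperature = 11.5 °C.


residual = 14.695·(0.01821 + 0.09011·e^(−0.04·T));  sugar = (target − residual)·4.0·V
residual = 14.695·(0.01821 + 0.09011·e^(−0.04·11.5)) = 1.1035
sugar = (3.0 − 1.1035)·4.0·20.6

156.2699 g


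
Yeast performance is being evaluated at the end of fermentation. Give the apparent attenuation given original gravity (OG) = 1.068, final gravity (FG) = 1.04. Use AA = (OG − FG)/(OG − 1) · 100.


AA = (1.068 − 1.04)/(1.068 − 1) · 100

41.1765 %


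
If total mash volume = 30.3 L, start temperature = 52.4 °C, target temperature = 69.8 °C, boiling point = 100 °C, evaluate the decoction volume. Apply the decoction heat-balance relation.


V_dec = V_total·(T_target − T_start)/(T_boil − T_start)
V_dec = 30.3·(69.8 − 52.4)/(100 − 52.4)

11.0761 L


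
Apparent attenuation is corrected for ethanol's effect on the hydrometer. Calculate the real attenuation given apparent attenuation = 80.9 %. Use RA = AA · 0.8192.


RA = 80.9 · 0.8192

66.2733 %


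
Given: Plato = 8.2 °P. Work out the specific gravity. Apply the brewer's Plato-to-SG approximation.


SG = 259/(259 − P)
SG = 259/(259 − 8.2)

1.0327


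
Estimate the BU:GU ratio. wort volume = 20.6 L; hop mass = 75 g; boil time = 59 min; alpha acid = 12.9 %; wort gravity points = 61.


U = 1.65·0.000125^(GP/1000)·(1−e^(−0.04t))/4.15;  IBU = (α/100)·m·U·1000/V;  BU:GU = IBU/GP
U = 1.65·0.000125^(61/1000)·(1−e^(−0.04·59))/4.15 = 0.2081
IBU = (12.9/100)·75·0.2081·1000/20.6 = 97.7367
BU:GU = 97.7367/61

1.6022


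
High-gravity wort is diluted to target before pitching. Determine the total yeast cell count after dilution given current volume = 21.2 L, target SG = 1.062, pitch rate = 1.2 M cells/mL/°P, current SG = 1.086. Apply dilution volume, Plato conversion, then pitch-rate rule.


V_w = V·((SG_c−1)/(SG_t−1)−1);  °P = 259 − 259/SG_t;  cells = rate·(V+V_w)·°P
V_w = 21.2·((1.086−1)/(1.062−1)−1) = 8.2065
V_final = 21.2 + 8.2065 = 29.4065
°P = 259 − 259/1.062 = 15.1205
cells = 1.2·29.4065·15.1205

533.5693 billion cells


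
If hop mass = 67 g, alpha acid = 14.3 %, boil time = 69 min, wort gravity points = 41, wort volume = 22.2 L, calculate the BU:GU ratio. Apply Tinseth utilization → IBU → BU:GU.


U = 1.65·0.000125^(GP/1000)·(1−e^(−0.04t))/4.15;  IBU = (α/100)·m·U·1000/V;  BU:GU = IBU/GP
U = 1.65·0.000125^(41/1000)·(1−e^(−0.04·69))/4.15 = 0.2576
IBU = (14.3/100)·67·0.2576·1000/22.2 = 111.1914
BU:GU = 111.1914/41

2.7120


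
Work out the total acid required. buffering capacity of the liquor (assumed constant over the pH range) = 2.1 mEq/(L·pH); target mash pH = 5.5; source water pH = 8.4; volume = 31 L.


acid = buffering capacity · (pH_source − pH_target) · V
acid = 2.1 · (8.4 − 5.5) · 31

188.7900 mEq


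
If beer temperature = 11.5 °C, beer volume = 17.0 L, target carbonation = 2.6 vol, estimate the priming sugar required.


residual = 14.695·(0.01821 + 0.09011·e^(−0.04·T));  sugar = (target − residual)·4.0·V
residual = 14.695·(0.01821 + 0.09011·e^(−0.04·11.5)) = 1.1035
sugar = (2.6 − 1.1035)·4.0·17.0

101.7606 g


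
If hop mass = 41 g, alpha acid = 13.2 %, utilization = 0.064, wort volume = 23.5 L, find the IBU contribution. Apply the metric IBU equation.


IBU = (α/100)·mass·U·1000 / V
IBU = (13.2/100)·41·0.064·1000 / 23.5

14.7391 IBU


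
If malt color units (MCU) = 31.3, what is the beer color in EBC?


SRM = 1.4922·MCU^0.6859;  EBC = SRM·1.97
SRM = 1.4922·31.3^0.6859 = 15.8351
EBC = 15.8351·1.97

31.1952 EBC


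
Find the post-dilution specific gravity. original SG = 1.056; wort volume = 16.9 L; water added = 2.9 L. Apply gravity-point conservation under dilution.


SG_new = 1 + (SG_old − 1)·V_old/(V_old + V_water)
pts = (1.056 − 1)·1000·16.9/(16.9 + 2.9) = 47.7980
SG_new = 1 + 47.7980/1000

1.0478


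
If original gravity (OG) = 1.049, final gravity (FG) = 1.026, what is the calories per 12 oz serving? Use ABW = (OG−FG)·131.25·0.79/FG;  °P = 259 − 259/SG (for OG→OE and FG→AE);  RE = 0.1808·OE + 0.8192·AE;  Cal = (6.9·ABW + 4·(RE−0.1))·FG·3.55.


ABW = (1.049 − 1.026)·131.25·0.79/1.026 = 2.3244
OE = 259 − 259/1.049 = 12.0982 °P
AE = 259 − 259/1.026 = 6.5634 °P
RE = 0.1808·12.0982 + 0.8192·6.5634 = 7.5641 °P
Cal = (6.9·2.3244 + 4·(7.5641−0.1))·1.026·3.55

167.1612 kcal


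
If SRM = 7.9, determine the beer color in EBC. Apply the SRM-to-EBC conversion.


EBC = SRM · 1.97
EBC = 7.9 · 1.97

15.5630 EBC


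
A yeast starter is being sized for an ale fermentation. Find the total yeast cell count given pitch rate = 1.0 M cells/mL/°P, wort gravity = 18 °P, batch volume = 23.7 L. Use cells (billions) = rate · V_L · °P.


cells = 1.0 · 23.7 · 18

426.6000 billion cells


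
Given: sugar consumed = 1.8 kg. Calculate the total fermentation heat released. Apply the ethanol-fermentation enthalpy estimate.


Q = m_sugar · 590 kJ/kg
Q = 1.8 · 590

1062.0000 kJ


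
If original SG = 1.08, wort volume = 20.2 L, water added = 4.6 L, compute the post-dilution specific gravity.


SG_new = 1 + (SG_old − 1)·V_old/(V_old + V_water)
pts = (1.08 − 1)·1000·20.2/(20.2 + 4.6) = 65.1613
SG_new = 1 + 65.1613/1000

1.0652


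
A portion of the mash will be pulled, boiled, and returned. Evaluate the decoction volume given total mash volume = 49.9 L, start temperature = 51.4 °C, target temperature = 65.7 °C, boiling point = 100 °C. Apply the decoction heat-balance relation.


V_dec = V_total·(T_target − T_start)/(T_boil − T_start)
V_dec = 49.9·(65.7 − 51.4)/(100 − 51.4)

14.6825 L


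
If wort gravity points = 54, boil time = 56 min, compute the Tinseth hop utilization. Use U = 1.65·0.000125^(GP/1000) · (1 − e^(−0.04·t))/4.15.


bigness = 1.65·0.000125^(54/1000) = 1.0156
boil_factor = (1 − e^(−0.04·56))/4.15 = 0.2153
U = 1.0156 · 0.2153

0.2187


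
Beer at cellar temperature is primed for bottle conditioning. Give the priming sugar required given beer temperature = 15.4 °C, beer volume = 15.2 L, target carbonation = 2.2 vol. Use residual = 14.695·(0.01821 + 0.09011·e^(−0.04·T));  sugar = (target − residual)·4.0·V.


residual = 14.695·(0.01821 + 0.09011·e^(−0.04·15.4)) = 0.9828
sugar = (2.2 − 0.9828)·4.0·15.2

74.0070 g


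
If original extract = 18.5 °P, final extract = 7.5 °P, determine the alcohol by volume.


SG = 259/(259 − P);  ABV = (OG − FG)·131.25
OG = 259/(259 − 18.5) = 1.0769
FG = 259/(259 − 7.5) = 1.0298
ABV = (1.0769 − 1.0298)·131.25

6.1821 % ABV


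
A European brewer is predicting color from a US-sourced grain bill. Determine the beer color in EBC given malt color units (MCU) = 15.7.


SRM = 1.4922·MCU^0.6859;  EBC = SRM·1.97
SRM = 1.4922·15.7^0.6859 = 9.8649
EBC = 9.8649·1.97

19.4339 EBC


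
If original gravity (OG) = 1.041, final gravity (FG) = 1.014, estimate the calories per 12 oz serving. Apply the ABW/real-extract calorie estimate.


ABW = (OG−FG)·131.25·0.79/FG;  °P = 259 − 259/SG (for OG→OE and FG→AE);  RE = 0.1808·OE + 0.8192·AE;  Cal = (6.9·ABW + 4·(RE−0.1))·FG·3.55
ABW = (1.041 − 1.014)·131.25·0.79/1.014 = 2.7609
OE = 259 − 259/1.041 = 10.2008 °P
AE = 259 − 259/1.014 = 3.5759 °P
RE = 0.1808·10.2008 + 0.8192·3.5759 = 4.7737 °P
Cal = (6.9·2.7609 + 4·(4.7737−0.1))·1.014·3.55

135.8710 kcal


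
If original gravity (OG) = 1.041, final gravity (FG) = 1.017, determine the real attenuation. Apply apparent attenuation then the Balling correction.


AA = (OG−FG)/(OG−1)·100;  RA = AA·0.8192
AA = (1.041 − 1.017)/(1.041 − 1)·100 = 58.5366
RA = 58.5366·0.8192

47.9532 %


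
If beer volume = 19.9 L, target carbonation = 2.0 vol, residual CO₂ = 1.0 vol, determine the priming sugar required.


sugar = (target − residual)·4.0·V
sugar = (2.0 − 1.0)·4.0·19.9

79.6000 g


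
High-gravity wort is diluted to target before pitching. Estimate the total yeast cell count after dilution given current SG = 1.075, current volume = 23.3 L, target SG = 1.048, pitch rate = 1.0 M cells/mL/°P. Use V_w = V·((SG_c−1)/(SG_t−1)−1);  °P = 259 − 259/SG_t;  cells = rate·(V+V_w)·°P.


V_w = 23.3·((1.075−1)/(1.048−1)−1) = 13.1062
V_final = 23.3 + 13.1062 = 36.4062
°P = 259 − 259/1.048 = 11.8626
cells = 1.0·36.4062·11.8626

431.8726 billion cells


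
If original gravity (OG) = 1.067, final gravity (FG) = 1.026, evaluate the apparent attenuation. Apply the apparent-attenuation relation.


AA = (OG − FG)/(OG − 1) · 100
AA = (1.067 − 1.026)/(1.067 − 1) · 100

61.1940 %


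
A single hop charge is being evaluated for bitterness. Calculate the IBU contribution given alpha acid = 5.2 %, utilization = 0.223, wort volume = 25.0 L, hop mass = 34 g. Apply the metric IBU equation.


IBU = (α/100)·mass·U·1000 / V
IBU = (5.2/100)·34·0.223·1000 / 25.0

15.7706 IBU


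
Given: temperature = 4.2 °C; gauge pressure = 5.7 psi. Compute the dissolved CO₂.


vols = (P + 14.695)·(0.01821 + 0.09011·e^(−0.04·T))
vols = (5.7 + 14.695)·(0.01821 + 0.09011·e^(−0.04·4.2))

1.9250 volumes


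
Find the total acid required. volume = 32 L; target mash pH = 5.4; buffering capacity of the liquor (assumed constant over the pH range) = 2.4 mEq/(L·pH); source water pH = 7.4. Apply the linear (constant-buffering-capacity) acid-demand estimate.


acid = buffering capacity · (pH_source − pH_target) · V
acid = 2.4 · (7.4 − 5.4) · 32

153.6000 mEq


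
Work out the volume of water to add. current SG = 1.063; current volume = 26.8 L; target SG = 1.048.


V_water = V·((SG_curr − 1)/(SG_target − 1) − 1)
V_water = 26.8·((1.063 − 1)/(1.048 − 1) − 1)

8.3750 L


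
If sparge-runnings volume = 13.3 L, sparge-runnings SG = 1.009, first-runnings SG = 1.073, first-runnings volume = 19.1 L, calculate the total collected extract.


total = Σ (SG_i − 1)·1000·V_i
first = (1.073 − 1)·1000·19.1 = 1394.3000
sparge = (1.009 − 1)·1000·13.3 = 119.7000
total = 1394.3000 + 119.7000

1514.0000 gravity·L


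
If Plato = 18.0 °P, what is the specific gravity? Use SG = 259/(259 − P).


SG = 259/(259 − 18.0)

1.0747
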